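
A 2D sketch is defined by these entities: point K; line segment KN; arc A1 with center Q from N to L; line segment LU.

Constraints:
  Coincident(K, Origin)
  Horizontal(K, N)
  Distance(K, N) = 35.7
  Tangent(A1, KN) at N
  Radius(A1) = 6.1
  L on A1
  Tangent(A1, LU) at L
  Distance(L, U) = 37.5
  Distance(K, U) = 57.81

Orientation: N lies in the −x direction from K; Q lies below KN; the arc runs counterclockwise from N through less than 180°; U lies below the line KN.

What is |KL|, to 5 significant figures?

42.310

K is at the origin; K and N share the same y with |KN| = 35.7 and N on the −x side, so N = (-35.700, 0.0000). Since A1 is tangent to KN there, QN ⟂ KN, so Q = N + (0, -6.1) = (-35.700, -6.1000). Since QL ⟂ LU (tangency), |QU| = √(6.1² + 37.5²) = 37.993 regardless of where L sits on A1. So U lies on both circle(K, 57.81) and circle(Q, 37.993); the below-KN intersection is U = (-37.434, -44.053). L is the foot of the tangent from U: L = (-41.759, -6.8036).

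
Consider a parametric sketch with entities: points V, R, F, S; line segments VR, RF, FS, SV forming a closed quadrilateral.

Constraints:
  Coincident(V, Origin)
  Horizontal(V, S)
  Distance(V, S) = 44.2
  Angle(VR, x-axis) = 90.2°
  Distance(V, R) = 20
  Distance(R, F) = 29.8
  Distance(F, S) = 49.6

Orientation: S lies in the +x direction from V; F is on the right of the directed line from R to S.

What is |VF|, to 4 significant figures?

10.48

V is at the origin; V and S share the same y with |VS| = 44.2 and S in +x, so S = (44.2, 0). VR runs at 90.2° with |VR| = 20.0, so R = (-0.06981, 20.00). F is determined by |RF| = 29.8 and |FS| = 49.6 together: it lies at the intersection of circle(R, 29.8) and circle(S, 49.6). With |RS| = 48.58, the foot of the radical line on RS is 8.108 from R and the perpendicular offset is √(29.8² − 8.108²) = 28.68. Taking the right-of-RS solution: F = (-4.487, -9.471).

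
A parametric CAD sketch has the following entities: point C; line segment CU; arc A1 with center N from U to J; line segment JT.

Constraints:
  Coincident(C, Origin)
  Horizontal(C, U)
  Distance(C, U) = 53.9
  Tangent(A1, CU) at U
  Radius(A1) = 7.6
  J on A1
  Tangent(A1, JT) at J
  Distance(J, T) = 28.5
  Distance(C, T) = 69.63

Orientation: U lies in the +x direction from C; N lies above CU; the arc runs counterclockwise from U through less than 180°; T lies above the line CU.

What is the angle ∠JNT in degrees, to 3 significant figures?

75.1°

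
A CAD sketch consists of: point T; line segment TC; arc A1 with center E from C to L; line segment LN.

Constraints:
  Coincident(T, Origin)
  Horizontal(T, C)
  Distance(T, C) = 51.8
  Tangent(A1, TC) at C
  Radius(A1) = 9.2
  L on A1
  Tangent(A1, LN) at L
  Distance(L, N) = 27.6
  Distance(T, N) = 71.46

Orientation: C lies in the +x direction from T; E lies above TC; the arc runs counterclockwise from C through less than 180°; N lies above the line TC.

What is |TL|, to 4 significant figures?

61.67

T is at the origin; T and C share the same y with |TC| = 51.8 and C on the +x side, so C = (51.80, 0.000). Since A1 is tangent to TC there, EC ⟂ TC, so E = C + (0, 9.2) = (51.80, 9.200). Since EL ⟂ LN (tangency), |EN| = √(9.2² + 27.6²) = 29.09 regardless of where L sits on A1. So N lies on both circle(T, 71.46) and circle(E, 29.09); the above-TC intersection is N = (61.32, 36.69). L is the foot of the tangent from N: L = (61.00, 9.093).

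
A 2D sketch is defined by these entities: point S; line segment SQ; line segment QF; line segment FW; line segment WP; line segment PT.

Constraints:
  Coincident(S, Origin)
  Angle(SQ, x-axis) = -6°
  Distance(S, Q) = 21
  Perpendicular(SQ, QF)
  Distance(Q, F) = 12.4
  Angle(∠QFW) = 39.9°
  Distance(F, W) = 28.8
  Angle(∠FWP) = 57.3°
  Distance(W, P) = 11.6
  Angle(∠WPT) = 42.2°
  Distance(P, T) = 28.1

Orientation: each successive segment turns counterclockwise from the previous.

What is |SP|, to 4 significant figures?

17.92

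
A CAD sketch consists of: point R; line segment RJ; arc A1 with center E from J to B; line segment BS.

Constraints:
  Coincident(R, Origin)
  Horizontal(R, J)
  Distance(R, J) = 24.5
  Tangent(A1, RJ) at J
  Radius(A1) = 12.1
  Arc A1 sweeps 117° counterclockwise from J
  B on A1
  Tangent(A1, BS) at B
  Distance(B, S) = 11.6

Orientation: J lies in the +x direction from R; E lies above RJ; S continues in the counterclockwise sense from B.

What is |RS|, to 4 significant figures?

41.00

On A1, J sits at bearing -90° from E; a 117° counterclockwise sweep puts B at bearing 27°, so B = E + 12.1·(cos 27°, sin 27°) = (35.28, 17.59). A1 meets BS tangentially, so EB is at right angles to BS, so BS runs along (−sin 27°, cos 27°); with |BS| = 11.6, S = (30.01, 27.93). Then |RS| = |S − R| = 41.00.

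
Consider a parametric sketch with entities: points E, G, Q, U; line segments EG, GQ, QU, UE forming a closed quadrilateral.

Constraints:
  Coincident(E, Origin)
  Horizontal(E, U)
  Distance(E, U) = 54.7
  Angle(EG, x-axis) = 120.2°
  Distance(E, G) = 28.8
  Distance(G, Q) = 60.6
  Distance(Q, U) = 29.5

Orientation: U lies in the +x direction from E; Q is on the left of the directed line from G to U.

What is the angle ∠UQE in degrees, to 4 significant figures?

75.61°

E is at the origin; EU is horizontal with |EU| = 54.7 and U in +x, so U = (54.7, 0). EG runs at 120.2° with |EG| = 28.8, so G = (-14.49, 24.89). Q is determined by |GQ| = 60.6 and |QU| = 29.5 together: it lies at the intersection of circle(G, 60.6) and circle(U, 29.5). With |GU| = 73.53, the foot of the radical line on GU is 55.82 from G and the perpendicular offset is √(60.6² − 55.82²) = 23.59. Taking the left-of-GU solution: Q = (46.02, 28.19).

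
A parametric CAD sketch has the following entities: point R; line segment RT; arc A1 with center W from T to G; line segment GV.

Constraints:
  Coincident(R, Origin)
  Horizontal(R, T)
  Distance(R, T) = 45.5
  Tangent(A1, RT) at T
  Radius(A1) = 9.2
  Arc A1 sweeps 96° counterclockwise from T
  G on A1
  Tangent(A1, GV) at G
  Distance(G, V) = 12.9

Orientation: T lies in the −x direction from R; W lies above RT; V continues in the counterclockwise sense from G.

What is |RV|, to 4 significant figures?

44.16

R is at the origin; RT is horizontal with |RT| = 45.5 and T on the −x side, so T = (-45.50, 0.000). The tangent condition forces WT to be normal to RT, so W = T + (0, 9.2) = (-45.50, 9.200). On A1, T sits at bearing -90° from W; a 96° counterclockwise sweep puts G at bearing 6°, so G = W + 9.2·(cos 6°, sin 6°) = (-36.35, 10.16). Since A1 is tangent to GV there, WG ⟂ GV, so GV runs along (−sin 6°, cos 6°); with |GV| = 12.9, V = (-37.70, 22.99). Then |RV| = |V − R| = 44.16.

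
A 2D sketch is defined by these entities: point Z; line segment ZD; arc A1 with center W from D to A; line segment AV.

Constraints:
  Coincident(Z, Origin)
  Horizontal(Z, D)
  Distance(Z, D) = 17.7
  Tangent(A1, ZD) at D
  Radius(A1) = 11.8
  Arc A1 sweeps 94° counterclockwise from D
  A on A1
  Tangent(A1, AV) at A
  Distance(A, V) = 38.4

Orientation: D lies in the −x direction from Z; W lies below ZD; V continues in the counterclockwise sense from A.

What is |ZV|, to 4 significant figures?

57.55

Z is at the origin; ZD is horizontal with |ZD| = 17.7 and D on the −x side, so D = (-17.70, 0.000). Since A1 is tangent to ZD there, WD ⟂ ZD, so W = D + (0, -11.8) = (-17.70, -11.80). On A1, D sits at bearing 90° from W; a 94° counterclockwise sweep puts A at bearing 184°, so A = W + 11.8·(cos 184°, sin 184°) = (-29.47, -12.62). Since A1 is tangent to AV there, WA ⟂ AV, so AV runs along (−sin 184°, cos 184°); with |AV| = 38.4, V = (-26.79, -50.93). Then |ZV| = |V − Z| = 57.55.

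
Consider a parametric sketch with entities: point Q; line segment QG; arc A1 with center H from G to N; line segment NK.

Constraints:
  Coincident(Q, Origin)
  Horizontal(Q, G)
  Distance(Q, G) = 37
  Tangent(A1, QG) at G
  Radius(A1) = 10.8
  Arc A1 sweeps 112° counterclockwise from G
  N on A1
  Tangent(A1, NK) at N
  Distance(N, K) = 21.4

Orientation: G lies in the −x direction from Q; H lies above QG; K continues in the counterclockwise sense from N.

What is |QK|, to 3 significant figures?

49.3

Q is at the origin; Q and G share the same y with |QG| = 37.0 and G on the −x side, so G = (-37.0, 0.00). A1 meets QG tangentially, so HG is at right angles to QG, so H = G + (0, 10.8) = (-37.0, 10.8). On A1, G sits at bearing -90° from H; a 112° counterclockwise sweep puts N at bearing 22°, so N = H + 10.8·(cos 22°, sin 22°) = (-27.0, 14.8). Since A1 is tangent to NK there, HN ⟂ NK, so NK runs along (−sin 22°, cos 22°); with |NK| = 21.4, K = (-35.0, 34.7). Then |QK| = |K − Q| = 49.3.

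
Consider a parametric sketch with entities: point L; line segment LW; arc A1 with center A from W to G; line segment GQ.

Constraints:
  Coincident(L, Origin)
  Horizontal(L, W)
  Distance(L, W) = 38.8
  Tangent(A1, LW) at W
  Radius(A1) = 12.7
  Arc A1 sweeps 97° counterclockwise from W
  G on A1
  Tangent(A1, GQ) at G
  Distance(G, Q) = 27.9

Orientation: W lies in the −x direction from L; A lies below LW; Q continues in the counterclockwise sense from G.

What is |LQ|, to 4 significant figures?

63.75

L is at the origin; LW is horizontal with |LW| = 38.8 and W on the −x side, so W = (-38.80, 0.000). The tangent condition forces AW to be normal to LW, so A = W + (0, -12.7) = (-38.80, -12.70). On A1, W sits at bearing 90° from A; a 97° counterclockwise sweep puts G at bearing 187°, so G = A + 12.7·(cos 187°, sin 187°) = (-51.41, -14.25). A1 meets GQ tangentially, so AG is at right angles to GQ, so GQ runs along (−sin 187°, cos 187°); with |GQ| = 27.9, Q = (-48.01, -41.94). Then |LQ| = |Q − L| = 63.75.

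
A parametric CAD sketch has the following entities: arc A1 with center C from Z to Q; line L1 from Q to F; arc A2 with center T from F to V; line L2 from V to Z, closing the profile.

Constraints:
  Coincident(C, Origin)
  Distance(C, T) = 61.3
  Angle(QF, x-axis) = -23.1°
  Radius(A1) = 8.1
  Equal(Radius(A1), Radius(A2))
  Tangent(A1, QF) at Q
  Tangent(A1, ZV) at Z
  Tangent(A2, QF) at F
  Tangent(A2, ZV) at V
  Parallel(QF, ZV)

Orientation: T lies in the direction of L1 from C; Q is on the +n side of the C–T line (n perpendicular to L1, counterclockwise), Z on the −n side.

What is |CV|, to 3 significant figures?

61.8

The slot axis is L1's direction at -23.1°, so u = (cos -23.1°, sin -23.1°) = (0.920, -0.392) and n = (−sin -23.1°, cos -23.1°) = (0.392, 0.920). C is at the origin and T lies 61.3 along u from C, so T = 61.3·u = (56.4, -24.1). Tangency of A1 to both parallel lines with radius 8.1 puts Q and Z at C ± 8.1·n: Q = (3.18, 7.45), Z = (-3.18, -7.45). Equal radii place F and V the same way about T: F = T + 8.1·n = (59.6, -16.6), V = T − 8.1·n = (53.2, -31.5). Then |CV| = |V − C| = 61.8.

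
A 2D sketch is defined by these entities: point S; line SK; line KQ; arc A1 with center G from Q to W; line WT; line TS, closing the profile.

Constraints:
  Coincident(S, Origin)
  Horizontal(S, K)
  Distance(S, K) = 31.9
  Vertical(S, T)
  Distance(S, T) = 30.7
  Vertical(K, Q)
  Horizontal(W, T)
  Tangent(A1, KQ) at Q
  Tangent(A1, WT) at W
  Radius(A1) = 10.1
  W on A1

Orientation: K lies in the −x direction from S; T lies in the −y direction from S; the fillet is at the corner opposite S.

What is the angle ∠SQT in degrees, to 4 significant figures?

50.42°

S is at the origin; SK is horizontal with |SK| = 31.9 and K on the −x side, so K = (-31.90, 0.000). S and T share the same x with |ST| = 30.7 and T on the −y side, so T = (0.000, -30.70). The virtual corner opposite S is at (-31.90, -30.70). The tangent condition forces GQ to be normal to KQ and since A1 is tangent to WT there, GW ⟂ WT, with radius 10.1, so the center G sits 10.1 in from both sides at G = (-21.80, -20.60). That places the tangent points at Q = (-31.90, -20.60) on KQ and W = (-21.80, -30.70) on WT. Then cos ∠SQT = QS·QT / (|QS||QT|), giving 50.42°.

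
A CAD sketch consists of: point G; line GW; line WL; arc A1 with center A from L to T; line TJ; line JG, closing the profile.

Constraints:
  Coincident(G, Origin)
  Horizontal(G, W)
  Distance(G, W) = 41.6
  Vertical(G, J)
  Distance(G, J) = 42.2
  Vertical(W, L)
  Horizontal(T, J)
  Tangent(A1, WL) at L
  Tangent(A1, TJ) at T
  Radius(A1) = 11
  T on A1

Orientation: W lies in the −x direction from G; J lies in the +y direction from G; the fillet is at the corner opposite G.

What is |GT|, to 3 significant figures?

52.1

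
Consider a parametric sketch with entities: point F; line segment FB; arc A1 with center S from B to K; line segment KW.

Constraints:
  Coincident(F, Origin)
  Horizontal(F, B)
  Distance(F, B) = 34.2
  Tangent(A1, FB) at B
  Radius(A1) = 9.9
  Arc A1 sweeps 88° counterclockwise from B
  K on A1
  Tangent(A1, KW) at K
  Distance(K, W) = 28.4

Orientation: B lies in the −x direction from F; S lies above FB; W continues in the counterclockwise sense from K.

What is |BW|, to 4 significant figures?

39.47

On A1, B sits at bearing -90° from S; an 88° counterclockwise sweep puts K at bearing -2°, so K = S + 9.9·(cos -2°, sin -2°) = (-24.31, 9.554). Since A1 is tangent to KW there, SK ⟂ KW, so KW runs along (−sin -2°, cos -2°); with |KW| = 28.4, W = (-23.31, 37.94). Then |BW| = |W − B| = 39.47.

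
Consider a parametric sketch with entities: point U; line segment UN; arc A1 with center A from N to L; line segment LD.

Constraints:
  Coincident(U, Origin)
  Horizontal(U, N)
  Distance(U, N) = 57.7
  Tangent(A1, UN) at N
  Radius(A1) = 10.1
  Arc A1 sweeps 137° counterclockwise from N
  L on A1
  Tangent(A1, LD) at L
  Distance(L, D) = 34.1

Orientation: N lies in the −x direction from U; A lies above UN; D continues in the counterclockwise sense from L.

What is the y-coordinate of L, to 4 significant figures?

17.49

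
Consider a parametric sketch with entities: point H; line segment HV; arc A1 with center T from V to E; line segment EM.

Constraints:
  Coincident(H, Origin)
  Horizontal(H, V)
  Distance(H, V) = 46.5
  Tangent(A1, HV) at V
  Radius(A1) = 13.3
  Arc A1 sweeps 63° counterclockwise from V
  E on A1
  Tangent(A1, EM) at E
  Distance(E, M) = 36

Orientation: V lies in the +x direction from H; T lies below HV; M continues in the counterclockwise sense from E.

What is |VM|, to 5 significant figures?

48.398

On A1, V sits at bearing 90° from T; a 63° counterclockwise sweep puts E at bearing 153°, so E = T + 13.3·(cos 153°, sin 153°) = (34.650, -7.2619). Since A1 is tangent to EM there, TE ⟂ EM, so EM runs along (−sin 153°, cos 153°); with |EM| = 36.0, M = (18.306, -39.338). Then |VM| = |M − V| = 48.398.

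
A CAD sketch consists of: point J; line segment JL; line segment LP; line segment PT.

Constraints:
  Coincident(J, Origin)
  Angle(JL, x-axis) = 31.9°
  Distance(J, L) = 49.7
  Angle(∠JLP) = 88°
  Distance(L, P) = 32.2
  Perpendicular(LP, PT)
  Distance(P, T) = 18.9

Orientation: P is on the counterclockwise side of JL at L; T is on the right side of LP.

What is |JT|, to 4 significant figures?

75.03

J is at the origin; JL runs at 31.9° with length 49.7, so L = 49.7·(cos 31.9°, sin 31.9°) = (42.19, 26.26). ∠JLP = 88.0°, so LP runs at 31.9° + (180° − 88.0°) = 123.9° from the x-axis; with |LP| = 32.2, P = L + 32.2·(cos 123.9°, sin 123.9°) = (24.23, 52.99). LP is perpendicular to PT; with |PT| = 18.9 on the right of LP, T = P + 18.9·(0.8300, 0.5577) = (39.92, 63.53). Then |JT| = |T − J| = 75.03.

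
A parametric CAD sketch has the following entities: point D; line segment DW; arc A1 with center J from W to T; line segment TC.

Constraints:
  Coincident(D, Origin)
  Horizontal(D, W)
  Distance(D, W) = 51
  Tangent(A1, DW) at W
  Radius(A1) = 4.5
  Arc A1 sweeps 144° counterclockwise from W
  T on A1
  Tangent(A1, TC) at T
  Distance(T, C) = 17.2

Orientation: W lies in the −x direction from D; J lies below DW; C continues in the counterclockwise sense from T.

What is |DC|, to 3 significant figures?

43.7

On A1, W sits at bearing 90° from J; a 144° counterclockwise sweep puts T at bearing 234°, so T = J + 4.5·(cos 234°, sin 234°) = (-53.6, -8.14). Since A1 is tangent to TC there, JT ⟂ TC, so TC runs along (−sin 234°, cos 234°); with |TC| = 17.2, C = (-39.7, -18.3). Then |DC| = |C − D| = 43.7.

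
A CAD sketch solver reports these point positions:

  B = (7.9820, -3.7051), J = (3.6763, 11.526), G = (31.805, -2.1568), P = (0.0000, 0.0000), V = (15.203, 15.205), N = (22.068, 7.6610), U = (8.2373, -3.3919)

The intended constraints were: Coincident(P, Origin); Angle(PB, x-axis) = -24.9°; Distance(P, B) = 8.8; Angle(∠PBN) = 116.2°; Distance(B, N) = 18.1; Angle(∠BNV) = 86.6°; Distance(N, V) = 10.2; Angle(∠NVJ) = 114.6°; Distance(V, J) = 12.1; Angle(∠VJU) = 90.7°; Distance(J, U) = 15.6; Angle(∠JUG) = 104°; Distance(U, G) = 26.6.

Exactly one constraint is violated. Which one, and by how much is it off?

Distance(U, G) = 26.6 — off by 3.00.

P = (0.00, 0.00) ✓; PB at -24.90° ✓; |PB| = 8.800 ✓; ∠PBN = 116.2° ✓; |BN| = 18.10 ✓; ∠BNV = 86.60° ✓; |NV| = 10.20 ✓; ∠NVJ = 114.6° ✓; |VJ| = 12.10 ✓; ∠VJU = 90.70° ✓; |JU| = 15.60 ✓; ∠JUG = 104.0° ✓; |UG| = 23.60 ✗.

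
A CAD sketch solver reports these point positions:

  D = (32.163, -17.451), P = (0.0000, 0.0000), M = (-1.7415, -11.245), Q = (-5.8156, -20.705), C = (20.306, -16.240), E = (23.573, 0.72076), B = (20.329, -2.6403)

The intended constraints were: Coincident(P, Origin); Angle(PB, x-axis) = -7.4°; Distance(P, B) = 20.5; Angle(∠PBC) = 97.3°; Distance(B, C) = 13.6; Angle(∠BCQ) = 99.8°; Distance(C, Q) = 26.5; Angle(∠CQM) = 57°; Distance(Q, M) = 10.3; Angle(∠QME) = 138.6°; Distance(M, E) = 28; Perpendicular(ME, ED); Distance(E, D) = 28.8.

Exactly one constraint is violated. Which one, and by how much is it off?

Distance(E, D) = 28.8 — off by 8.70.

P = (0.00, 0.00) ✓; PB at -7.400° ✓; |PB| = 20.50 ✓; ∠PBC = 97.30° ✓; |BC| = 13.60 ✓; ∠BCQ = 99.80° ✓; |CQ| = 26.50 ✓; ∠CQM = 57.00° ✓; |QM| = 10.30 ✓; ∠QME = 138.6° ✓; |ME| = 28.00 ✓; ∠(ME, ED) = 90.00° ✓; |ED| = 20.10 ✗.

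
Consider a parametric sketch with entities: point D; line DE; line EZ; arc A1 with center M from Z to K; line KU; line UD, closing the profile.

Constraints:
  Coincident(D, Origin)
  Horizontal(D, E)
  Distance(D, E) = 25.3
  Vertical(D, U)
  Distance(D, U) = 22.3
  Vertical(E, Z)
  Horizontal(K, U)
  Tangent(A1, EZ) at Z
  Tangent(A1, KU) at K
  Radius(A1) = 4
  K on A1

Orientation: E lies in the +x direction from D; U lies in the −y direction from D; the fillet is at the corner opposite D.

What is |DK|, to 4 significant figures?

30.84

D is at the origin; DE is horizontal with |DE| = 25.3 and E on the +x side, so E = (25.30, 0.000). DU is vertical with |DU| = 22.3 and U on the −y side, so U = (0.000, -22.30). The virtual corner opposite D is at (25.30, -22.30). A1 meets EZ tangentially, so MZ is at right angles to EZ and tangency of A1 to KU means the radius MK is perpendicular to KU, with radius 4.0, so the center M sits 4.0 in from both sides at M = (21.30, -18.30). That places the tangent points at Z = (25.30, -18.30) on EZ and K = (21.30, -22.30) on KU. Then |DK| = |K − D| = 30.84.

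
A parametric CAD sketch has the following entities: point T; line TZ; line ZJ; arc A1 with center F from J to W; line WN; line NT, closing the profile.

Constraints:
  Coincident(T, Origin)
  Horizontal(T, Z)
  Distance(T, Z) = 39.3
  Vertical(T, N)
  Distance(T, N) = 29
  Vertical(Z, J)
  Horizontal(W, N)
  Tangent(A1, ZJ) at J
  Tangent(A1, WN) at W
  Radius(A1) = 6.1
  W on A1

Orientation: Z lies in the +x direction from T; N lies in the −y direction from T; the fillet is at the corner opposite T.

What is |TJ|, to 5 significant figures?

45.485

The virtual corner opposite T is at (39.300, -29.000). The tangent condition forces FJ to be normal to ZJ and since A1 is tangent to WN there, FW ⟂ WN, with radius 6.1, so the center F sits 6.1 in from both sides at F = (33.200, -22.900). That places the tangent points at J = (39.300, -22.900) on ZJ and W = (33.200, -29.000) on WN. Then |TJ| = |J − T| = 45.485.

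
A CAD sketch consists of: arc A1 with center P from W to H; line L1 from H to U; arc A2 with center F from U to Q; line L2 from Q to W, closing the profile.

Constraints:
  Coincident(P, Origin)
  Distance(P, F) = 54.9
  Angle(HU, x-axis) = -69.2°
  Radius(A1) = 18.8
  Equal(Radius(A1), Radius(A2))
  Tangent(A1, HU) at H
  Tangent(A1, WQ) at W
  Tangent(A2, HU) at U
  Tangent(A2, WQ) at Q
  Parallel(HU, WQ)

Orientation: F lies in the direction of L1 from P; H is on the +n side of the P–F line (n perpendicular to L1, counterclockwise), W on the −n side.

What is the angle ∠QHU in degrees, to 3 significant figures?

34.4°

Tangency of A1 to both parallel lines with radius 18.8 puts H and W at P ± 18.8·n: H = (17.6, 6.68), W = (-17.6, -6.68). Equal radii place U and Q the same way about F: U = F + 18.8·n = (37.1, -44.6), Q = F − 18.8·n = (1.92, -58.0). Then cos ∠QHU = HQ·HU / (|HQ||HU|), giving 34.4°.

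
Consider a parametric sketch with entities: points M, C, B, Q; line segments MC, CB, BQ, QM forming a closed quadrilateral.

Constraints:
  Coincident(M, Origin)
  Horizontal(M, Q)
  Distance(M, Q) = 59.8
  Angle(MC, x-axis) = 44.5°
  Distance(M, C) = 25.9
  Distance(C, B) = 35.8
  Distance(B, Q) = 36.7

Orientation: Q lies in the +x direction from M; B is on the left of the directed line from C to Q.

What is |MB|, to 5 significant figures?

61.128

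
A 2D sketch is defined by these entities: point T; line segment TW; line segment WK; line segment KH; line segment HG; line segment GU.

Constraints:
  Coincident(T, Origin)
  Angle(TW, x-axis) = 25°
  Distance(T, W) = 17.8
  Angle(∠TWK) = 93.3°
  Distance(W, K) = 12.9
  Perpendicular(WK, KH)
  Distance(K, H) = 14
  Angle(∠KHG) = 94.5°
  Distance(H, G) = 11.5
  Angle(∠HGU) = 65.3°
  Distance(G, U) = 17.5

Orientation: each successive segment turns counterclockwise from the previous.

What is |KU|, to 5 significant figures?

5.6312

T is at the origin; TW runs at 25.0° with length 17.8, so W = (16.132, 7.5226). ∠TWK = 93.3° gives WK at 111.70° from the x-axis; with |WK| = 12.9, K = (11.363, 19.508). WK is perpendicular to KH, so KH runs at -158.30°; with |KH| = 14.0, H = (-1.6453, 14.332). ∠KHG = 94.5° gives HG at -72.800° from the x-axis; with |HG| = 11.5, G = (1.7553, 3.3463). ∠HGU = 65.3° gives GU at 41.900° from the x-axis; with |GU| = 17.5, U = (14.781, 15.033). Then |KU| = |U − K| = 5.6312.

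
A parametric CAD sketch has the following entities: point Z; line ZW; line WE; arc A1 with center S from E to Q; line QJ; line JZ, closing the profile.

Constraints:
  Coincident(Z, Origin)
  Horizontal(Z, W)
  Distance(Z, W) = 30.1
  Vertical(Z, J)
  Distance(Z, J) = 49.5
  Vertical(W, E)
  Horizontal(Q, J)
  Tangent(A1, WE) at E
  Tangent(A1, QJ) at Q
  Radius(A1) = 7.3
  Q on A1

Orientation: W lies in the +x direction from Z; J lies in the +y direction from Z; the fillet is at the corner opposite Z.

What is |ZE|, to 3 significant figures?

51.8

The virtual corner opposite Z is at (30.1, 49.5). Since A1 is tangent to WE there, SE ⟂ WE and tangency of A1 to QJ means the radius SQ is perpendicular to QJ, with radius 7.3, so the center S sits 7.3 in from both sides at S = (22.8, 42.2). That places the tangent points at E = (30.1, 42.2) on WE and Q = (22.8, 49.5) on QJ. Then |ZE| = |E − Z| = 51.8.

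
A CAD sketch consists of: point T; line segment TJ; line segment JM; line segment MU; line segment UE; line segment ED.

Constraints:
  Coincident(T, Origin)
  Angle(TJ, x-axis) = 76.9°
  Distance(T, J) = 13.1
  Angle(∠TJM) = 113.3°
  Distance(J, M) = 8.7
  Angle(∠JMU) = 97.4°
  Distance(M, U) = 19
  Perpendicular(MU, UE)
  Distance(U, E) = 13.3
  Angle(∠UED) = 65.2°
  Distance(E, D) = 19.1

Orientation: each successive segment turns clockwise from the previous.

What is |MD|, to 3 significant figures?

5.54

T is at the origin; TJ runs at 76.9° with length 13.1, so J = (2.97, 12.8). ∠TJM = 113.3° gives JM at 10.2° from the x-axis; with |JM| = 8.7, M = (11.5, 14.3). ∠JMU = 97.4° gives MU at -72.4° from the x-axis; with |MU| = 19.0, U = (17.3, -3.81). MU ⟂ UE, so UE runs at -162°; with |UE| = 13.3, E = (4.60, -7.83). ∠UED = 65.2° gives ED at 82.8° from the x-axis; with |ED| = 19.1, D = (6.99, 11.1). Then |MD| = |D − M| = 5.54.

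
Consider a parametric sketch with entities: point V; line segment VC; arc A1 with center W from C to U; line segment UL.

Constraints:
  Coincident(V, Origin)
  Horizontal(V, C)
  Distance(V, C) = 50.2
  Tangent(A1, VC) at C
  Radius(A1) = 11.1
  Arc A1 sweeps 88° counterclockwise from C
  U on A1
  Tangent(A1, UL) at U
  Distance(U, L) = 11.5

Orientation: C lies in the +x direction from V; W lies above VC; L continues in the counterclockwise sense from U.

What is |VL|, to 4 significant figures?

65.57

V is at the origin; V and C share the same y with |VC| = 50.2 and C on the +x side, so C = (50.20, 0.000). The tangent condition forces WC to be normal to VC, so W = C + (0, 11.1) = (50.20, 11.10). On A1, C sits at bearing -90° from W; an 88° counterclockwise sweep puts U at bearing -2°, so U = W + 11.1·(cos -2°, sin -2°) = (61.29, 10.71). Since A1 is tangent to UL there, WU ⟂ UL, so UL runs along (−sin -2°, cos -2°); with |UL| = 11.5, L = (61.69, 22.21). Then |VL| = |L − V| = 65.57.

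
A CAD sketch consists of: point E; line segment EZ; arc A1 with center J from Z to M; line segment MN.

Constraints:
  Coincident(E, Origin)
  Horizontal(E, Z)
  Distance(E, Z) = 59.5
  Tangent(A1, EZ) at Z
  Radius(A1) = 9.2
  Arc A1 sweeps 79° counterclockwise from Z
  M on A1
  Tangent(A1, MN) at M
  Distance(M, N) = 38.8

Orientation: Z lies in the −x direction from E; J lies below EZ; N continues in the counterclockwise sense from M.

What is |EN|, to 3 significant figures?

88.5

On A1, Z sits at bearing 90° from J; a 79° counterclockwise sweep puts M at bearing 169°, so M = J + 9.2·(cos 169°, sin 169°) = (-68.5, -7.44). A1 meets MN tangentially, so JM is at right angles to MN, so MN runs along (−sin 169°, cos 169°); with |MN| = 38.8, N = (-75.9, -45.5). Then |EN| = |N − E| = 88.5.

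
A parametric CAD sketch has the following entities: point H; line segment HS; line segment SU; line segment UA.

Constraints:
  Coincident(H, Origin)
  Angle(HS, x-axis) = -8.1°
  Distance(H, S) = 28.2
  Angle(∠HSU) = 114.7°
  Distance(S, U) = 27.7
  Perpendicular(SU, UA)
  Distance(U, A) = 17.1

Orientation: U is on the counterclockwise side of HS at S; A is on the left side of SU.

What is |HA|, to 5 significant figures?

40.393

∠HSU = 114.7°, so SU runs at -8.1° + (180° − 114.7°) = 57.200° from the x-axis; with |SU| = 27.7, U = S + 27.7·(cos 57.200°, sin 57.200°) = (42.924, 19.310). The perpendicularity gives UA at right angles to SU; with |UA| = 17.1 on the left of SU, A = U + 17.1·(-0.84057, 0.54171) = (28.550, 28.573). Then |HA| = |A − H| = 40.393.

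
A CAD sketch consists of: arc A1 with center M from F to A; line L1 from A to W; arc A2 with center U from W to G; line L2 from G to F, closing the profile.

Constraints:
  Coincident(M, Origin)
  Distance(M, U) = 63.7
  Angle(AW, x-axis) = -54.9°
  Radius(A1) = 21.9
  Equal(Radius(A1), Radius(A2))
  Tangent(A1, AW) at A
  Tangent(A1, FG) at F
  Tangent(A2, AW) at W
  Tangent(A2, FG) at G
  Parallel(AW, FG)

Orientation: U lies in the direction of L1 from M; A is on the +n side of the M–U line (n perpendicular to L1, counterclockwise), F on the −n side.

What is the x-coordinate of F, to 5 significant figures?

-17.917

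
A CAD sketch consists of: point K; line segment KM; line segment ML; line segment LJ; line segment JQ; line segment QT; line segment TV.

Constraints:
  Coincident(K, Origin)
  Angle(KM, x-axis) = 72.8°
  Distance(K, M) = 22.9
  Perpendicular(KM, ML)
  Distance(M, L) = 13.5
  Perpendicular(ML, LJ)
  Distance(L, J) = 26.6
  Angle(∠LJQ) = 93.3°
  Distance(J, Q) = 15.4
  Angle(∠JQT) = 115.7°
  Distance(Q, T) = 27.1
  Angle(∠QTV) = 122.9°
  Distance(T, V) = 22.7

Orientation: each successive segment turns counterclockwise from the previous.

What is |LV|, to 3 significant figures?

24.1

K is at the origin; KM runs at 72.8° with length 22.9, so M = (6.77, 21.9). KM ⟂ ML, so ML runs at 163°; with |ML| = 13.5, L = (-6.12, 25.9). ML is perpendicular to LJ, so LJ runs at -107°; with |LJ| = 26.6, J = (-14.0, 0.458). ∠LJQ = 93.3° gives JQ at -20.5° from the x-axis; with |JQ| = 15.4, Q = (0.434, -4.94). ∠JQT = 115.7° gives QT at 43.8° from the x-axis; with |QT| = 27.1, T = (20.0, 13.8). ∠QTV = 122.9° gives TV at 101° from the x-axis; with |TV| = 22.7, V = (15.7, 36.1). Then |LV| = |V − L| = 24.1.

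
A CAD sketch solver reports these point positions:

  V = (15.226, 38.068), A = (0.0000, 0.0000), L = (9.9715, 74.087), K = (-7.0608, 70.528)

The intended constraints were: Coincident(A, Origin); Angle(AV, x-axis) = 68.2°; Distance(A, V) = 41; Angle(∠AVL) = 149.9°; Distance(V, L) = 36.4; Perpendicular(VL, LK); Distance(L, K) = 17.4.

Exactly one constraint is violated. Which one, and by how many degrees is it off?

Perpendicular(VL, LK) — off by 3.50°.

A = (0.00, 0.00) ✓; AV at 68.20° ✓; |AV| = 41.00 ✓; ∠AVL = 149.9° ✓; |VL| = 36.40 ✓; ∠(VL, LK) = 93.50° ✗; |LK| = 17.40 ✓.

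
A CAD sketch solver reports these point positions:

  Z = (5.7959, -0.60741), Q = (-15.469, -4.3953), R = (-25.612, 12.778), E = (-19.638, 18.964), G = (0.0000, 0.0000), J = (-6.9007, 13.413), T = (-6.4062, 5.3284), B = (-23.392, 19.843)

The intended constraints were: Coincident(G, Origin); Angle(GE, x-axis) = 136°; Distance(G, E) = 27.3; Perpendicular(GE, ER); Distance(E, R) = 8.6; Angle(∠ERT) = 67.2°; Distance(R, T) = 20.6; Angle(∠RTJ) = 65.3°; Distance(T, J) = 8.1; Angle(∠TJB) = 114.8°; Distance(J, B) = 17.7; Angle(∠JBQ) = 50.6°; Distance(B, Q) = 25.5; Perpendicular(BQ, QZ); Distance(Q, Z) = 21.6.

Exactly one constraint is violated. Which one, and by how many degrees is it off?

Perpendicular(BQ, QZ) — off by 8.00°.

G = (0.00, 0.00) ✓; GE at 136.0° ✓; |GE| = 27.30 ✓; ∠(GE, ER) = 90.00° ✓; |ER| = 8.600 ✓; ∠ERT = 67.20° ✓; |RT| = 20.60 ✓; ∠RTJ = 65.30° ✓; |TJ| = 8.100 ✓; ∠TJB = 114.8° ✓; |JB| = 17.70 ✓; ∠JBQ = 50.60° ✓; |BQ| = 25.50 ✓; ∠(BQ, QZ) = 82.00° ✗; |QZ| = 21.60 ✓.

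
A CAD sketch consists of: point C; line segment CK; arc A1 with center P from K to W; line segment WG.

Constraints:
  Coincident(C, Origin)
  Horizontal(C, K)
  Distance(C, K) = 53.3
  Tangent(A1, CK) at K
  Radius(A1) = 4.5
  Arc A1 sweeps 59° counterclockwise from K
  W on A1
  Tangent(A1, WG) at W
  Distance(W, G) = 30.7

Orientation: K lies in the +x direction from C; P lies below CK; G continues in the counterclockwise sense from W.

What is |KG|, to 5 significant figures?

34.626

On A1, K sits at bearing 90° from P; a 59° counterclockwise sweep puts W at bearing 149°, so W = P + 4.5·(cos 149°, sin 149°) = (49.443, -2.1823). The tangent condition forces PW to be normal to WG, so WG runs along (−sin 149°, cos 149°); with |WG| = 30.7, G = (33.631, -28.497). Then |KG| = |G − K| = 34.626.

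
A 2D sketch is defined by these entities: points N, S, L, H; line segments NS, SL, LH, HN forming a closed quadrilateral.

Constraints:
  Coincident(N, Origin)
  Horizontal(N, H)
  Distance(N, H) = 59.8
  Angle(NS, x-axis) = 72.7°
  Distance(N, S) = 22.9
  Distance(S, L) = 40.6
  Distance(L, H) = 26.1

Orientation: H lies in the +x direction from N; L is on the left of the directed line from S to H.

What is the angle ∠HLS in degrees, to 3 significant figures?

117°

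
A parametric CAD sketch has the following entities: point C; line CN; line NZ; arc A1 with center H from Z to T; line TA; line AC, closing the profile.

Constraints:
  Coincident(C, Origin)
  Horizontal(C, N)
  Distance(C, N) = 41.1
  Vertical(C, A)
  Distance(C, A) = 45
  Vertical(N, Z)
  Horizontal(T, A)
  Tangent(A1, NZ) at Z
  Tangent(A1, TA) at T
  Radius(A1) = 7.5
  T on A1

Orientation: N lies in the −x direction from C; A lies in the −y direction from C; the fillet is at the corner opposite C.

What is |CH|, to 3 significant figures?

50.4

C is at the origin; CN is horizontal with |CN| = 41.1 and N on the −x side, so N = (-41.1, 0.00). C and A share the same x with |CA| = 45.0 and A on the −y side, so A = (0.00, -45.0). The virtual corner opposite C is at (-41.1, -45.0). Tangency of A1 to NZ means the radius HZ is perpendicular to NZ and tangency of A1 to TA means the radius HT is perpendicular to TA, with radius 7.5, so the center H sits 7.5 in from both sides at H = (-33.6, -37.5). Then |CH| = |H − C| = 50.4.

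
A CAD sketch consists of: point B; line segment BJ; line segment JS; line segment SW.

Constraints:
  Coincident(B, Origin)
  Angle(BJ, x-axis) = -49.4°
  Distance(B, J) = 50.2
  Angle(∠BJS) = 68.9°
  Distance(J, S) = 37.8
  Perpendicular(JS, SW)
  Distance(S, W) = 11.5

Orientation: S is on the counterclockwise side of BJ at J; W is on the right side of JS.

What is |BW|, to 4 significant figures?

61.58

∠BJS = 68.9°, so JS runs at -49.4° + (180° − 68.9°) = 61.70° from the x-axis; with |JS| = 37.8, S = J + 37.8·(cos 61.70°, sin 61.70°) = (50.59, -4.833). The perpendicularity gives SW at right angles to JS; with |SW| = 11.5 on the right of JS, W = S + 11.5·(0.8805, -0.4741) = (60.71, -10.29). Then |BW| = |W − B| = 61.58.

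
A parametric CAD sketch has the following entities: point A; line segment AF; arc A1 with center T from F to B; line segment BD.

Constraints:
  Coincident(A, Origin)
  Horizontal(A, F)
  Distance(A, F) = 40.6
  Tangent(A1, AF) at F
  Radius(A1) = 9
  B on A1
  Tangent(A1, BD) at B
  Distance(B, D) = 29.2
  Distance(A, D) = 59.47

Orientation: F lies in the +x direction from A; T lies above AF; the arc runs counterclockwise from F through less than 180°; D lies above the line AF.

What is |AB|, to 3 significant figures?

50.6

Checks: |AF| = 40.60 ✓; |TB| = 9.000 ✓; ∠(TB, BD) = 90.00° ✓; |BD| = 29.20 ✓; |AD| = 59.47 ✓.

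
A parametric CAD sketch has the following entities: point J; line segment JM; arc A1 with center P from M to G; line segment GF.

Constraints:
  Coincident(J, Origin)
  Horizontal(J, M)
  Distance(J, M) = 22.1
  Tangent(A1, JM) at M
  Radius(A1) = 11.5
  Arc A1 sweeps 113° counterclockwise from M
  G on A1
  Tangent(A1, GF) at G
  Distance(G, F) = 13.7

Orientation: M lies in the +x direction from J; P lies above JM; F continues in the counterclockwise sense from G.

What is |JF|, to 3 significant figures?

39.6

J is at the origin; J and M share the same y with |JM| = 22.1 and M on the +x side, so M = (22.1, 0.00). Tangency of A1 to JM means the radius PM is perpendicular to JM, so P = M + (0, 11.5) = (22.1, 11.5). On A1, M sits at bearing -90° from P; a 113° counterclockwise sweep puts G at bearing 23°, so G = P + 11.5·(cos 23°, sin 23°) = (32.7, 16.0). Tangency of A1 to GF means the radius PG is perpendicular to GF, so GF runs along (−sin 23°, cos 23°); with |GF| = 13.7, F = (27.3, 28.6). Then |JF| = |F − J| = 39.6.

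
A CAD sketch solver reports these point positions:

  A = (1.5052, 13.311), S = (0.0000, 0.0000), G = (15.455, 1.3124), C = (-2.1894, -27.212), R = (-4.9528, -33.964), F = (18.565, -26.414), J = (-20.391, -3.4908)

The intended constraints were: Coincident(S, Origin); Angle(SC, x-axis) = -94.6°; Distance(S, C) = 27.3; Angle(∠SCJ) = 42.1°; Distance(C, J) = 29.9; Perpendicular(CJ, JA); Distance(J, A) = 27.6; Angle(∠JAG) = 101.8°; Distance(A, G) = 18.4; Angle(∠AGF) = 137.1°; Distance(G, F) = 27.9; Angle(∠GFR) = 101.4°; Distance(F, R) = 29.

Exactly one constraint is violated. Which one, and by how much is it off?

Distance(F, R) = 29 — off by 4.30.

S = (0.00, 0.00) ✓; SC at -94.60° ✓; |SC| = 27.30 ✓; ∠SCJ = 42.10° ✓; |CJ| = 29.90 ✓; ∠(CJ, JA) = 90.00° ✓; |JA| = 27.60 ✓; ∠JAG = 101.8° ✓; |AG| = 18.40 ✓; ∠AGF = 137.1° ✓; |GF| = 27.90 ✓; ∠GFR = 101.4° ✓; |FR| = 24.70 ✗.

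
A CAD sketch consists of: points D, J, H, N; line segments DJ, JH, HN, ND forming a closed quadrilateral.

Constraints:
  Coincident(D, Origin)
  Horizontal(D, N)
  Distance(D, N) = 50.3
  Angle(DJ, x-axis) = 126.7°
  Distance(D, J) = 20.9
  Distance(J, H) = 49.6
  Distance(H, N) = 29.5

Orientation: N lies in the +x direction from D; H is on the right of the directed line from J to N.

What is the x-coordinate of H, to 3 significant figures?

25.2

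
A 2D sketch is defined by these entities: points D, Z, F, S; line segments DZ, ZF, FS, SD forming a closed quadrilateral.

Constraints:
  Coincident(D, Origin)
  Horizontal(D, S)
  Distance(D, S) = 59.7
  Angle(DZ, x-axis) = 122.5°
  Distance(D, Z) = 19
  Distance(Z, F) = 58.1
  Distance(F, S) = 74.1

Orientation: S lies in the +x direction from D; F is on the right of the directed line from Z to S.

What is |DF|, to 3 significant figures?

41.5

D is at the origin; D and S share the same y with |DS| = 59.7 and S in +x, so S = (59.7, 0). DZ runs at 122.5° with |DZ| = 19.0, so Z = (-10.2, 16.0). F is determined by |ZF| = 58.1 and |FS| = 74.1 together: it lies at the intersection of circle(Z, 58.1) and circle(S, 74.1). With |ZS| = 71.7, the foot of the radical line on ZS is 21.1 from Z and the perpendicular offset is √(58.1² − 21.1²) = 54.1. Taking the right-of-ZS solution: F = (-1.72, -41.5).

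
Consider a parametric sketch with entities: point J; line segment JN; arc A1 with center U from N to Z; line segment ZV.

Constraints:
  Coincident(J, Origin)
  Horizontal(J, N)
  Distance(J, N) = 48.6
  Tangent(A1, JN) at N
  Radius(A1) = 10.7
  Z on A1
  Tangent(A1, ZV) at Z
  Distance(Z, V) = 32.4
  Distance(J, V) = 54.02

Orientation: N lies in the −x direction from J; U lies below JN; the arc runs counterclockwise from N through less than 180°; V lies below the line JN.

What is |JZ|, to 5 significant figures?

59.228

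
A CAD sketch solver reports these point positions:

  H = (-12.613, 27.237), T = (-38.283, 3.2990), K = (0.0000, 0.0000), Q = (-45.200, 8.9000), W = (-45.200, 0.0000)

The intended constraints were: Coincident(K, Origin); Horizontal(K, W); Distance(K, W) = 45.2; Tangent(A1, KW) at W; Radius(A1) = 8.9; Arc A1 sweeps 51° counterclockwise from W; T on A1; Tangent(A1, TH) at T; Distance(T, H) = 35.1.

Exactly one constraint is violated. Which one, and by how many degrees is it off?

Tangent(A1, TH) at T — off by 8.00°.

K = (0.00, 0.00) ✓; K.y = 0.00, W.y = 0.00 ✓; |KW| = 45.20 ✓; ∠(QW, WK) = 90.00° ✓; |QW| = 8.900 ✓; bearing(Q→T) − bearing(Q→W) = 51.00° ✓; |QT| = 8.900 ✓; ∠(QT, TH) = 98.00° ✗; |TH| = 35.10 ✓.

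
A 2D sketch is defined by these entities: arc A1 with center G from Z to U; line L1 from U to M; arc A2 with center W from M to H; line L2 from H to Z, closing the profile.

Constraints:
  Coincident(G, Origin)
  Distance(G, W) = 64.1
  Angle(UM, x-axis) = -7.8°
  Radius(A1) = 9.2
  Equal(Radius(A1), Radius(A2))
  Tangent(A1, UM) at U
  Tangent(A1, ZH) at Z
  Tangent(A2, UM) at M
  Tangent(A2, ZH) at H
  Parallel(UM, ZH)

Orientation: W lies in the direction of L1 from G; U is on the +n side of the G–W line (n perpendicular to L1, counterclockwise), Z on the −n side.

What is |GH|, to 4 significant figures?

64.76

Tangency of A1 to both parallel lines with radius 9.2 puts U and Z at G ± 9.2·n: U = (1.249, 9.115), Z = (-1.249, -9.115). Equal radii place M and H the same way about W: M = W + 9.2·n = (64.76, 0.4155), H = W − 9.2·n = (62.26, -17.81). Then |GH| = |H − G| = 64.76.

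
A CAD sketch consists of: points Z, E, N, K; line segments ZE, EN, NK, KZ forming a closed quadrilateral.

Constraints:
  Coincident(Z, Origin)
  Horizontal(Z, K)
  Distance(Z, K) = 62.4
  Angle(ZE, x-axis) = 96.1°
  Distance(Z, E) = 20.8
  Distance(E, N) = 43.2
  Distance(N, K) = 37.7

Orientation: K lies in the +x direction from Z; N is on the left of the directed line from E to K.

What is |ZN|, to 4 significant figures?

50.09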